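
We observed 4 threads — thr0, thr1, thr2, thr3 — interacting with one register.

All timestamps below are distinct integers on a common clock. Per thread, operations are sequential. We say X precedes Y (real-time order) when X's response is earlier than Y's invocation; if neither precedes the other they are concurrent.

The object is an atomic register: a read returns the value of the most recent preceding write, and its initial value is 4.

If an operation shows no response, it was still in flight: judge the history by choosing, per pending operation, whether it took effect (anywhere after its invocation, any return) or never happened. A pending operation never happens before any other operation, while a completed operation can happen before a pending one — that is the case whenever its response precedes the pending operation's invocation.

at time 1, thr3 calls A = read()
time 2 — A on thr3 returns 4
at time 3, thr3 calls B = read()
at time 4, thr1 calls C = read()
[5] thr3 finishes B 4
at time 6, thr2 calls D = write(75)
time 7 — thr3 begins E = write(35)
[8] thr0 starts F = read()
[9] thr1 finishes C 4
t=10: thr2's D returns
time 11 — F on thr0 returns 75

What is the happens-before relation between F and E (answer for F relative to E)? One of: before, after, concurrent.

F spans [8,11], E spans [7,…)
the intervals overlap in both directions

concurrent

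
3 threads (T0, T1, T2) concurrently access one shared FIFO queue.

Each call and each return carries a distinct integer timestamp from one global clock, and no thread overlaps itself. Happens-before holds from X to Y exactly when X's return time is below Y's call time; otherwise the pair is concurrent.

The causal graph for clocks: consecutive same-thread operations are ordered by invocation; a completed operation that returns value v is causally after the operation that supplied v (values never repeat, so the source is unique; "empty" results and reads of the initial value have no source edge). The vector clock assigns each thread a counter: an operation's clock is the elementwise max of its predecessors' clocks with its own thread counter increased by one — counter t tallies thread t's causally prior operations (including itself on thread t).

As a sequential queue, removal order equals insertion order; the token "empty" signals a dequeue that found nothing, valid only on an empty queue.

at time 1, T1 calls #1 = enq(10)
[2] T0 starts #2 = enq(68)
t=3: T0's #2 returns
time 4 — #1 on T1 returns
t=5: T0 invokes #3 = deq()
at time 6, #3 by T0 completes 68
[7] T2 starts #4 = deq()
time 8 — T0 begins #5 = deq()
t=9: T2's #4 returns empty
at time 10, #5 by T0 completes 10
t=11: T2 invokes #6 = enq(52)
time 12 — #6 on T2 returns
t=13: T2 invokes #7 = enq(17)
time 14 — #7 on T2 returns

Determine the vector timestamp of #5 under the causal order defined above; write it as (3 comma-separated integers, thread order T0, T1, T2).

#4 (invocation 7): nothing precedes it; T2's component alone gives (0, 0, 1)
#1 (invocation 1): nothing precedes it; T1's component alone gives (0, 1, 0)
#2 (invocation 2): nothing precedes it; T0's component alone gives (1, 0, 0)
invoked at 11, #6 merges VC(#4)=(0, 0, 1) and bumps T2's slot → (0, 0, 2)
invoked at 5, #3 merges VC(#2)=(1, 0, 0) and bumps T0's slot → (2, 0, 0)
invoked at 13, #7 merges VC(#6)=(0, 0, 2) and bumps T2's slot → (0, 0, 3)
invoked at 8, #5 merges VC(#1)=(0, 1, 0), VC(#3)=(2, 0, 0) and bumps T0's slot → (3, 1, 0)
target: VC(#5) = (3, 1, 0)

(3, 1, 0)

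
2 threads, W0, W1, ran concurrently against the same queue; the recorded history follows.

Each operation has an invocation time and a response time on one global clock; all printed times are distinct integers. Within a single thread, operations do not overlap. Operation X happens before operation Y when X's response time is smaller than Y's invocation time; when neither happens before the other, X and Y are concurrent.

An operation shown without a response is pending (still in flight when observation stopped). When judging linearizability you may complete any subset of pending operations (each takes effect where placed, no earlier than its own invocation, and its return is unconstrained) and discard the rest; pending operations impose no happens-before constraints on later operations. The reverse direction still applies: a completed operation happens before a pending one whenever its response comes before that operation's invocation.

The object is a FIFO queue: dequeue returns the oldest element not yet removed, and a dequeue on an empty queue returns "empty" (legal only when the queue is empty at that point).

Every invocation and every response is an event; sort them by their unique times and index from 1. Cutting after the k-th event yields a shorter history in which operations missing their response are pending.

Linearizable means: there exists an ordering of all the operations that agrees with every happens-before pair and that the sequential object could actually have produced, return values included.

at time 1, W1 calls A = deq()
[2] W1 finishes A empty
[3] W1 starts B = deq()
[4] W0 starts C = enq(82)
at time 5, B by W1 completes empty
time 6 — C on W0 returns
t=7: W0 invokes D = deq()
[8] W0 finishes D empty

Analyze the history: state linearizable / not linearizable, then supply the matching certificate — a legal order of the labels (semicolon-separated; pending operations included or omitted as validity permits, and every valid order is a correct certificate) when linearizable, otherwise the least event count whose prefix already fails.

the violation lands at event 8, D's response at time 8: events 1..7 linearize, events 1..8 do not
2 orders of the 4 completed queue ops respect real time; none is legal
e.g. A, B, C, D: illegal at step 4, since D deq() → empty cannot apply there
e.g. A, C, B, D: illegal at step 3, since B deq() → empty cannot apply there

not linearizable — minimal violating prefix: 8 events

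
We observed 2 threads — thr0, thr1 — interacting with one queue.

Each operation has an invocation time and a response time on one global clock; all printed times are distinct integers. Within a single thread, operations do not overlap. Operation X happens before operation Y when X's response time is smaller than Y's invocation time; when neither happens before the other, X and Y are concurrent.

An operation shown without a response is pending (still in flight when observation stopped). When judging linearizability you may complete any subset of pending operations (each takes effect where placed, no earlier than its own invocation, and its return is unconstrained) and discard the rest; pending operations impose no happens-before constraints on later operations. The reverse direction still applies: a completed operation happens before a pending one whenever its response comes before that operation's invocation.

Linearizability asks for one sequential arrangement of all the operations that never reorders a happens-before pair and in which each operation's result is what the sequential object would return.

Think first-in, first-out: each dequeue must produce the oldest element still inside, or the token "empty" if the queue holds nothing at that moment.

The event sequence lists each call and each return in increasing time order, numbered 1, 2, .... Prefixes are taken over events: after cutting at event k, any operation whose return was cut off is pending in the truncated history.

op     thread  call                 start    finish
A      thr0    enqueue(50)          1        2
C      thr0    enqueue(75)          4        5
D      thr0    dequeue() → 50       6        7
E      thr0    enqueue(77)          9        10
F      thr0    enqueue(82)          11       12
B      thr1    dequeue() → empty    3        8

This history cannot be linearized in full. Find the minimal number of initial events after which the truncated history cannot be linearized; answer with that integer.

events 1..7 are linearizable; a witness order is A, C, D:
1. A enqueue(50), leaving queue <50>
2. C enqueue(75), leaving queue <50,75>
3. D dequeue() → 50, leaving queue <75>
include event 8 — B responding at 8 — and every candidate order breaks
e.g. A, B, C, D: illegal at step 2, since B dequeue() → empty cannot apply there
e.g. A, C, B, D: illegal at step 3, since B dequeue() → empty cannot apply there

8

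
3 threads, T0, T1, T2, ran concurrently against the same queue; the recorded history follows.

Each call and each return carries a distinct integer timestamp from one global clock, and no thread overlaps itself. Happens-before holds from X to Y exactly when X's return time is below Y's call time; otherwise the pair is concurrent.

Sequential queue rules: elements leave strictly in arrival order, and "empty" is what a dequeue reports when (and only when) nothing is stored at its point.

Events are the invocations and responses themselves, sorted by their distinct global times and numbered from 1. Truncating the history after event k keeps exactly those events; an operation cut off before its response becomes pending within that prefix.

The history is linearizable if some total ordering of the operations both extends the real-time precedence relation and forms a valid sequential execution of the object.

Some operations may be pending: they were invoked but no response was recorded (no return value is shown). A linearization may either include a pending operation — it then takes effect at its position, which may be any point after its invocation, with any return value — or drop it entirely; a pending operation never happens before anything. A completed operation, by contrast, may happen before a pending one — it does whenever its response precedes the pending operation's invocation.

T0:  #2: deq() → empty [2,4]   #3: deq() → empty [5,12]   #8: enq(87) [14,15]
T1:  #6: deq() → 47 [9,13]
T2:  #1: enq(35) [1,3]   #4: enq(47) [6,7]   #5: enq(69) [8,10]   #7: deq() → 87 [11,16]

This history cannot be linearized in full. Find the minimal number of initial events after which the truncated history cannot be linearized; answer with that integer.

12

events 1..11 are linearizable; a witness order is #2, #1, #3, #4, #5:
step 1: #2 deq() → empty — queue <>
step 2: #1 enq(35) — queue <35>
step 3: #3 deq() (pending, included) — queue <>
step 4: #4 enq(47) — queue <47>
step 5: #5 enq(69) — queue <47,69>
with event 12 included (#3 responding at time 12), all real-time-consistent orders fail
every completion of the 2 pending operations (#6, #7) was checked; none linearizes
one such order, #1, #2, #3, #4, #5 (pending dropped), breaks at step 2 where #2 deq() → empty is illegal
one such order, #1, #2, #4, #3, #5 (pending dropped), breaks at step 2 where #2 deq() → empty is illegal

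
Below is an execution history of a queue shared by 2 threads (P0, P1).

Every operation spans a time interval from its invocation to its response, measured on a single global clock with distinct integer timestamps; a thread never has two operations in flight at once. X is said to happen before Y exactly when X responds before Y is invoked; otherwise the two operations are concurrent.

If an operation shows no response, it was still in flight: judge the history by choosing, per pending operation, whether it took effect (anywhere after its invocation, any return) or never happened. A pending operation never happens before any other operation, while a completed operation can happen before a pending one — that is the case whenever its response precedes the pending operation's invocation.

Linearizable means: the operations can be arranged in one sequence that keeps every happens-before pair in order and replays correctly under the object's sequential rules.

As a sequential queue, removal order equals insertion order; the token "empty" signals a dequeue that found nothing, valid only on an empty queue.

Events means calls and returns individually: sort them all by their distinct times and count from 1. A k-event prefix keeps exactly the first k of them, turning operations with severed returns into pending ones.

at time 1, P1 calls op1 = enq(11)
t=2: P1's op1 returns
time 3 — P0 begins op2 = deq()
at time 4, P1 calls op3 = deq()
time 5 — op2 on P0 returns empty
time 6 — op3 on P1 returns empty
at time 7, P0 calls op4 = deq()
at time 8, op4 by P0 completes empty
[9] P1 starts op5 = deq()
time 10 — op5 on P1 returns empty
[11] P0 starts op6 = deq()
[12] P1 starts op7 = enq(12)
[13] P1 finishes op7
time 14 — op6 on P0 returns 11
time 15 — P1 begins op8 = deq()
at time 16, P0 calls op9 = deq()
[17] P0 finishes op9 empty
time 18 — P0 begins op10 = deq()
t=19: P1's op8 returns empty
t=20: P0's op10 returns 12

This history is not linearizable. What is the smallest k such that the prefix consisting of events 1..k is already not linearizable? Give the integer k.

one valid order for events 1..5 is op1, op3, op2:
after step 1 (op1 enq(11)): queue <11>
after step 2 (op3 deq() (pending, included)): queue <>
after step 3 (op2 deq() → empty): queue <>
with event 6 included (op3 responding at time 6), all real-time-consistent orders fail
one such order, op1, op2, op3, breaks at step 2 where op2 deq() → empty is illegal
one such order, op1, op3, op2, breaks at step 2 where op3 deq() → empty is illegal

6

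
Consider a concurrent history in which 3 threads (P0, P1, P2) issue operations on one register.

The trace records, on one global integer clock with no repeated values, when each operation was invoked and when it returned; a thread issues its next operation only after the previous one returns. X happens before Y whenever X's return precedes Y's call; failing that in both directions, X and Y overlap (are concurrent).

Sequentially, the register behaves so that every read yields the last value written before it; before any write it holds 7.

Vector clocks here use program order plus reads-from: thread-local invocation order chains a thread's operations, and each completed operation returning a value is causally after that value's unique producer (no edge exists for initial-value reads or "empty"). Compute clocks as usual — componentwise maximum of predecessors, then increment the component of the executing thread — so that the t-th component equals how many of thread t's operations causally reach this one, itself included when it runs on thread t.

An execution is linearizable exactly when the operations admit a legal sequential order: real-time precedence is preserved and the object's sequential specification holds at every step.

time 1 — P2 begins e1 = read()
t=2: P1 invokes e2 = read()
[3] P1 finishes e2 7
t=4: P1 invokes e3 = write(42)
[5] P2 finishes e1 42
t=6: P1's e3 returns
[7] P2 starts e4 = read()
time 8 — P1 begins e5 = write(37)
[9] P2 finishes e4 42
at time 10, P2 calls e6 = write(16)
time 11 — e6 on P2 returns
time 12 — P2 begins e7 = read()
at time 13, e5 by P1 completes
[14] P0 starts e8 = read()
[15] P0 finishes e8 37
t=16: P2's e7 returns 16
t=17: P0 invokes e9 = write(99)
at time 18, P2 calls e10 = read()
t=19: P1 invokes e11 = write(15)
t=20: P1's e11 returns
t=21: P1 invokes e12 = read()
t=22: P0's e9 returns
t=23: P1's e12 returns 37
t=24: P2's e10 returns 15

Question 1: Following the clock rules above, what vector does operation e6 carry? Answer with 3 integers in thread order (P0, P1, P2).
e2, invoked 2, has no incoming edges; only P1's bump applies → (0, 1, 0)
invoked at 4, e3 merges VC(e2)=(0, 1, 0) and bumps P1's slot → (0, 2, 0)
invoked at 1, e1 merges VC(e3)=(0, 2, 0) and bumps P2's slot → (0, 2, 1)
invoked at 8, e5 merges VC(e3)=(0, 2, 0) and bumps P1's slot → (0, 3, 0)
invoked at 7, e4 merges VC(e1)=(0, 2, 1), VC(e3)=(0, 2, 0) and bumps P2's slot → (0, 2, 2)
invoked at 19, e11 merges VC(e5)=(0, 3, 0) and bumps P1's slot → (0, 4, 0)
invoked at 14, e8 merges VC(e5)=(0, 3, 0) and bumps P0's slot → (1, 3, 0)
invoked at 10, e6 merges VC(e4)=(0, 2, 2) and bumps P2's slot → (0, 2, 3)
invoked at 21, e12 merges VC(e5)=(0, 3, 0), VC(e11)=(0, 4, 0) and bumps P1's slot → (0, 5, 0)
invoked at 17, e9 merges VC(e8)=(1, 3, 0) and bumps P0's slot → (2, 3, 0)
invoked at 12, e7 merges VC(e6)=(0, 2, 3) and bumps P2's slot → (0, 2, 4)
invoked at 18, e10 merges VC(e7)=(0, 2, 4), VC(e11)=(0, 4, 0) and bumps P2's slot → (0, 4, 5)
target: VC(e6) = (0, 2, 3)

(0, 2, 3)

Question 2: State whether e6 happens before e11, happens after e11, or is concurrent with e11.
e6 spans [10,11], e11 spans [19,20]
resp(e6)=11 < inv(e11)=19

before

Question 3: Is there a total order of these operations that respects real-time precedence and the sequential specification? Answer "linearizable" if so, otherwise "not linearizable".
events 1..22 are fine; event 23 — the response of e12 at time 23 — makes the prefix non-linearizable
11 completed operations, 63 real-time-consistent orders — every register replay fails
including or dropping the 1 pending operation (e10) in any combination fails
for example e1, e2, e3, e4, e5, e6, e7, e8, e9, e11, e12 (pending dropped) fails at step 1: e1 read() → 42 is not legal there
for example e1, e2, e3, e4, e5, e6, e7, e8, e11, e9, e12 (pending dropped) fails at step 1: e1 read() → 42 is not legal there

not linearizable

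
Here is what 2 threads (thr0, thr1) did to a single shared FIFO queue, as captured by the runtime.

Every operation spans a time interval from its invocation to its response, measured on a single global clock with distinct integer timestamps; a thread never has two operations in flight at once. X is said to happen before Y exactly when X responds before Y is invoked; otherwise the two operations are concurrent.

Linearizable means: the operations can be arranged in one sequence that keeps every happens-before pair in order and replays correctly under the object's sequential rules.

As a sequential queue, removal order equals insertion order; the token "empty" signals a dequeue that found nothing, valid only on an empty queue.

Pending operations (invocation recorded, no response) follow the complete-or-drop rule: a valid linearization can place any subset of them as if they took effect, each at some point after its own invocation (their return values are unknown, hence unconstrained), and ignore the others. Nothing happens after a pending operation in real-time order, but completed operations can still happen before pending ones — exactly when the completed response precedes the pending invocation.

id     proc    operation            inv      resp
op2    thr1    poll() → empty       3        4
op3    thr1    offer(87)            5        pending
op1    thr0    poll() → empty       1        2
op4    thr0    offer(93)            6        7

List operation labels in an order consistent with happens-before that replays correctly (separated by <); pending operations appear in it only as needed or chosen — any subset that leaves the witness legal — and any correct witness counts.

op1 < op2 < op3 < op4

step 1: op1 poll() → empty — queue <>
step 2: op2 poll() → empty — queue <>
step 3: op3 offer(87) (pending, included) — queue <87>
step 4: op4 offer(93) — queue <87,93>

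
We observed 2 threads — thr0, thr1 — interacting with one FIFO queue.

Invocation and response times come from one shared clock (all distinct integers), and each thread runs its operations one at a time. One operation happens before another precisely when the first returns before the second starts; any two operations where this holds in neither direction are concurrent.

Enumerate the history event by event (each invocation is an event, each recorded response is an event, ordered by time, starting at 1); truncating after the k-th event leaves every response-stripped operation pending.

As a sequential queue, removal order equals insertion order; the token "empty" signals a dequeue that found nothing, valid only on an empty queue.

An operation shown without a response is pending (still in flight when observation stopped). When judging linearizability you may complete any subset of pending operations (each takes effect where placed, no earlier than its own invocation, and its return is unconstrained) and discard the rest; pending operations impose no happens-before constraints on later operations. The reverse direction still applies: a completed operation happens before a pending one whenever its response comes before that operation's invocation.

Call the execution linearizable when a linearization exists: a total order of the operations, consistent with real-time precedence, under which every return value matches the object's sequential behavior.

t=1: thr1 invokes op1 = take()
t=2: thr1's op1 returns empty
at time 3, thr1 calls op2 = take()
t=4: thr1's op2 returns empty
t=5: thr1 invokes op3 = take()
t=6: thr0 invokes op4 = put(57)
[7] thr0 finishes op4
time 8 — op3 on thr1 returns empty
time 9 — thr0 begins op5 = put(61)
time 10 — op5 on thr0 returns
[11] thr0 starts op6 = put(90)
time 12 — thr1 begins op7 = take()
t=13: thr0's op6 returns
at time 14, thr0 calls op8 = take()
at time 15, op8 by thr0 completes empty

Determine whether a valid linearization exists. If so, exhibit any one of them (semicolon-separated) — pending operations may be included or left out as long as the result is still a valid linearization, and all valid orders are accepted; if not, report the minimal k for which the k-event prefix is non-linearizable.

not linearizable — minimal violating prefix: 15 events

events 1..14 are fine; event 15 — the response of op8 at time 15 — makes the prefix non-linearizable
2 orders of the 7 completed FIFO queue ops respect real time; none is legal
every completion of the 1 pending operation (op7) was checked; none linearizes
for example op1, op2, op3, op4, op5, op6, op8 (pending dropped) fails at step 7: op8 take() → empty is not legal there
for example op1, op2, op4, op3, op5, op6, op8 (pending dropped) fails at step 4: op3 take() → empty is not legal there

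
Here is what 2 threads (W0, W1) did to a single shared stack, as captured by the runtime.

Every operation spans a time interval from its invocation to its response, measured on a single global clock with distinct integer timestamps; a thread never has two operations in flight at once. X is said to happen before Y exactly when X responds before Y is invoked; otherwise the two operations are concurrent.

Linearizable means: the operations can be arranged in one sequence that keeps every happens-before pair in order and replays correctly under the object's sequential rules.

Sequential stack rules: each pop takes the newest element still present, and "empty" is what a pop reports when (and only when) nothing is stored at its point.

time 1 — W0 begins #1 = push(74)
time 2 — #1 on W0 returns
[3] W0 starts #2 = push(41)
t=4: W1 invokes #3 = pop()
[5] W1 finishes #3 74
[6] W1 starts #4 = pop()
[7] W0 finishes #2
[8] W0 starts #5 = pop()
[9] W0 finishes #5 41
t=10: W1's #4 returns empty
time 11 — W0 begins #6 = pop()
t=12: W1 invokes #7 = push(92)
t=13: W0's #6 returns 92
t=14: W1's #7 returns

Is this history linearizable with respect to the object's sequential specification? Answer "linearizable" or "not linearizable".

a witness: #1, #3, #2, #5, #4, #7, #6
after step 1 (#1 push(74)): stack <74>
after step 2 (#3 pop() → 74): stack <>
after step 3 (#2 push(41)): stack <41>
after step 4 (#5 pop() → 41): stack <>
after step 5 (#4 pop() → empty): stack <>
after step 6 (#7 push(92)): stack <92>
after step 7 (#6 pop() → 92): stack <>

linearizable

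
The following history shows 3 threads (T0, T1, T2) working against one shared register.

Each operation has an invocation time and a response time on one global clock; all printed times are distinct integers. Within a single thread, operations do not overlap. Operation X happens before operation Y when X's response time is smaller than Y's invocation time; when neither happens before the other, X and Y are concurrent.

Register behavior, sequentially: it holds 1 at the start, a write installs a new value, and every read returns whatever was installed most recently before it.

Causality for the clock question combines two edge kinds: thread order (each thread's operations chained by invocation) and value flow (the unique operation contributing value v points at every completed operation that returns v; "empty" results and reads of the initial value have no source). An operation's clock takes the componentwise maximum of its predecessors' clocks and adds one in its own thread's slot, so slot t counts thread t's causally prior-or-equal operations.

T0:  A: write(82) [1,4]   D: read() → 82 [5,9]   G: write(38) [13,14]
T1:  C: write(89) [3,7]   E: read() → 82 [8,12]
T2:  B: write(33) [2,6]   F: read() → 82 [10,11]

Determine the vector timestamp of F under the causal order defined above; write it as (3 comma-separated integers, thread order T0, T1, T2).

VC(B, invoked at 2): no causal predecessors; +1 on T2 → (0, 0, 1)
VC(C, invoked at 3): no causal predecessors; +1 on T1 → (0, 1, 0)
VC(A, invoked at 1): no causal predecessors; +1 on T0 → (1, 0, 0)
invoked at 5, D merges VC(A)=(1, 0, 0) and bumps T0's slot → (2, 0, 0)
invoked at 10, F merges VC(A)=(1, 0, 0), VC(B)=(0, 0, 1) and bumps T2's slot → (1, 0, 2)
invoked at 8, E merges VC(A)=(1, 0, 0), VC(C)=(0, 1, 0) and bumps T1's slot → (1, 2, 0)
invoked at 13, G merges VC(D)=(2, 0, 0) and bumps T0's slot → (3, 0, 0)
target: VC(F) = (1, 0, 2)

(1, 0, 2)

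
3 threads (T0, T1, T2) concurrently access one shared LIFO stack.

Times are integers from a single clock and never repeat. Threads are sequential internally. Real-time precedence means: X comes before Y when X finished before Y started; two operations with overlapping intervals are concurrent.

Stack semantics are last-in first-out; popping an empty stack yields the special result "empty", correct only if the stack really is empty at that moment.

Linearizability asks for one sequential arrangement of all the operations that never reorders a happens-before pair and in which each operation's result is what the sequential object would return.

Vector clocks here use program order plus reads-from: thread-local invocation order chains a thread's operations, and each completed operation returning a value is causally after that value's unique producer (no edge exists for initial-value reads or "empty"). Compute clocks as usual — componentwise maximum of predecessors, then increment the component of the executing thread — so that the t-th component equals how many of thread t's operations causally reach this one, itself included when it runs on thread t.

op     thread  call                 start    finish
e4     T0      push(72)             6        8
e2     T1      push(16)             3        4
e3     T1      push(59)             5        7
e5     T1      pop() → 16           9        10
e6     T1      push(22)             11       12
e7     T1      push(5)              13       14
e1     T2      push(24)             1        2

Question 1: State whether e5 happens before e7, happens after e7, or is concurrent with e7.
Answer: before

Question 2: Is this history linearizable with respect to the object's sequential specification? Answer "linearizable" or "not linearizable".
the violation lands at event 10, e5's response at time 10: events 1..9 linearize, events 1..10 do not
every one of the 2 real-time-consistent orders over 5 completed LIFO stack ops fails the sequential spec
for example e1, e2, e3, e4, e5 fails at step 5: e5 pop() → 16 is not legal there
for example e1, e2, e4, e3, e5 fails at step 5: e5 pop() → 16 is not legal there

not linearizable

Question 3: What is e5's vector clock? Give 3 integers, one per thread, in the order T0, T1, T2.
Answer: (0, 3, 0)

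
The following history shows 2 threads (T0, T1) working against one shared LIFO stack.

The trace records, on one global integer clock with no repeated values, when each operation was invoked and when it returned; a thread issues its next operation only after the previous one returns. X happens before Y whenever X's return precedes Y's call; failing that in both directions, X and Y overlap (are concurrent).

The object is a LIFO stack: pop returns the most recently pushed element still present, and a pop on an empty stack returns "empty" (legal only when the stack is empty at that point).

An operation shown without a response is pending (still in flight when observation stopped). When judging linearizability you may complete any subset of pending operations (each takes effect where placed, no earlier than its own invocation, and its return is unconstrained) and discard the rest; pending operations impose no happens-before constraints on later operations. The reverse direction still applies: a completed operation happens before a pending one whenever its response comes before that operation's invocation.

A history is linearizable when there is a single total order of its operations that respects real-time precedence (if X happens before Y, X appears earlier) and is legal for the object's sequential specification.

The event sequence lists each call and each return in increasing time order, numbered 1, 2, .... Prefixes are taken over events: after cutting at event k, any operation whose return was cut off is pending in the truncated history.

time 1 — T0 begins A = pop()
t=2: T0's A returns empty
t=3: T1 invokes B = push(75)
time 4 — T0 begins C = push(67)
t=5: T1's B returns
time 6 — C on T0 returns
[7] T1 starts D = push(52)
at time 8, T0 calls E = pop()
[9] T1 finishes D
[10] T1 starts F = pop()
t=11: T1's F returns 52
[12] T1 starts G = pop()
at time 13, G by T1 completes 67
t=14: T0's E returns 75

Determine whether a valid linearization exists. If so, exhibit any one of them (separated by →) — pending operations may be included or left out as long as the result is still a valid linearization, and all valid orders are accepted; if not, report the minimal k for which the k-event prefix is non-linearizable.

linearizable — witness: A → B → C → D → F → G → E

1. A pop() → empty, leaving stack <>
2. B push(75), leaving stack <75>
3. C push(67), leaving stack <75,67>
4. D push(52), leaving stack <75,67,52>
5. F pop() → 52, leaving stack <75,67>
6. G pop() → 67, leaving stack <75>
7. E pop() → 75, leaving stack <>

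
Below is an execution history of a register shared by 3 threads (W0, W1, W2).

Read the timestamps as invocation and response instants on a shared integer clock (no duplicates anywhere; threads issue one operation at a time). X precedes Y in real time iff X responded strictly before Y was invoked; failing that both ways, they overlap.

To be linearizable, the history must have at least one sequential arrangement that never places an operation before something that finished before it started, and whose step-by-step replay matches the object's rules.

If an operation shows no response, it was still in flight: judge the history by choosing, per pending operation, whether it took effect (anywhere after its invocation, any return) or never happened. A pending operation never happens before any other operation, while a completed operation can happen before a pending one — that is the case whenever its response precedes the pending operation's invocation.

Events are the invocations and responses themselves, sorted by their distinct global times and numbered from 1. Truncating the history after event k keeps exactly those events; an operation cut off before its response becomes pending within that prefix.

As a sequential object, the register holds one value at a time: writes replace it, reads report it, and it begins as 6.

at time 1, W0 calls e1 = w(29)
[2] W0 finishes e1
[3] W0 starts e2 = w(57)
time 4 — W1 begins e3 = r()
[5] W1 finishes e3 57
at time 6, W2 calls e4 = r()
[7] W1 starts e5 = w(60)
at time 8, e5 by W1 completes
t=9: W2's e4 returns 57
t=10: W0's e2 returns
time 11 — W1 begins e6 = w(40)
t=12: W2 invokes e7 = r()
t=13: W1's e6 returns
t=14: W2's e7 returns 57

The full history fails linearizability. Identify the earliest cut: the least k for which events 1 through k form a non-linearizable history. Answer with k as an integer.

a valid linearization of events 1..13 exists, for instance e1, e2, e3, e4, e5, e6:
after step 1 (e1 w(29)): value 29
after step 2 (e2 w(57)): value 57
after step 3 (e3 r() → 57): value 57
after step 4 (e4 r() → 57): value 57
after step 5 (e5 w(60)): value 60
after step 6 (e6 w(40)): value 40
event 14 — e7's response, time 14 — after it, nothing linearizes
take e1, e2, e3, e4, e5, e6, e7: step 7 already fails, because e7 r() → 57 cannot occur there
take e1, e2, e3, e4, e5, e7, e6: step 6 already fails, because e7 r() → 57 cannot occur there

14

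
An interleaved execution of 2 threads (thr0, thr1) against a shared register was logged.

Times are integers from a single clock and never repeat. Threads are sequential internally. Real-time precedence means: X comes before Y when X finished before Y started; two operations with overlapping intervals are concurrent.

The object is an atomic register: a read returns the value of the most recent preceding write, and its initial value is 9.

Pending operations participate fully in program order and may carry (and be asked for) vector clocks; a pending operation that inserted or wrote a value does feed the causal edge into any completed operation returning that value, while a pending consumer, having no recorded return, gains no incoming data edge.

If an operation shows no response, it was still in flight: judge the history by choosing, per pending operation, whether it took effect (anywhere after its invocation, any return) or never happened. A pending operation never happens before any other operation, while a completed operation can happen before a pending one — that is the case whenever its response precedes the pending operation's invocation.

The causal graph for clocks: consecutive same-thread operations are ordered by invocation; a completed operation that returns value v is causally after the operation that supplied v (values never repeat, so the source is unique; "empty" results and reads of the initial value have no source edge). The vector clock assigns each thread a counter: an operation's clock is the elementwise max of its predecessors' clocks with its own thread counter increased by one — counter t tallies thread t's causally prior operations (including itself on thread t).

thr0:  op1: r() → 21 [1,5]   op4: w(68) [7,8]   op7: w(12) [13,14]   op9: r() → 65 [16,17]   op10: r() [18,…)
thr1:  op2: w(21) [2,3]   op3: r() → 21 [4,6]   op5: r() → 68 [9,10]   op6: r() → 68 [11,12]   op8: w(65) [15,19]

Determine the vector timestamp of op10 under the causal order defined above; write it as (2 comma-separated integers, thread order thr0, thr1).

(5, 5)

root op op2, invoked 2: fresh clock plus thr1's own tick → (0, 1)
from VC(op2)=(0, 1), op3 (invoked 4) maxes components and bumps thr1 → (0, 2)
from VC(op2)=(0, 1), op1 (invoked 1) maxes components and bumps thr0 → (1, 1)
from VC(op1)=(1, 1), op4 (invoked 7) maxes components and bumps thr0 → (2, 1)
from VC(op4)=(2, 1), op7 (invoked 13) maxes components and bumps thr0 → (3, 1)
from VC(op3)=(0, 2), VC(op4)=(2, 1), op5 (invoked 9) maxes components and bumps thr1 → (2, 3)
from VC(op4)=(2, 1), VC(op5)=(2, 3), op6 (invoked 11) maxes components and bumps thr1 → (2, 4)
from VC(op6)=(2, 4), op8 (invoked 15) maxes components and bumps thr1 → (2, 5)
from VC(op7)=(3, 1), VC(op8)=(2, 5), op9 (invoked 16) maxes components and bumps thr0 → (4, 5)
from VC(op9)=(4, 5), op10 (invoked 18) maxes components and bumps thr0 → (5, 5)
target: VC(op10) = (5, 5)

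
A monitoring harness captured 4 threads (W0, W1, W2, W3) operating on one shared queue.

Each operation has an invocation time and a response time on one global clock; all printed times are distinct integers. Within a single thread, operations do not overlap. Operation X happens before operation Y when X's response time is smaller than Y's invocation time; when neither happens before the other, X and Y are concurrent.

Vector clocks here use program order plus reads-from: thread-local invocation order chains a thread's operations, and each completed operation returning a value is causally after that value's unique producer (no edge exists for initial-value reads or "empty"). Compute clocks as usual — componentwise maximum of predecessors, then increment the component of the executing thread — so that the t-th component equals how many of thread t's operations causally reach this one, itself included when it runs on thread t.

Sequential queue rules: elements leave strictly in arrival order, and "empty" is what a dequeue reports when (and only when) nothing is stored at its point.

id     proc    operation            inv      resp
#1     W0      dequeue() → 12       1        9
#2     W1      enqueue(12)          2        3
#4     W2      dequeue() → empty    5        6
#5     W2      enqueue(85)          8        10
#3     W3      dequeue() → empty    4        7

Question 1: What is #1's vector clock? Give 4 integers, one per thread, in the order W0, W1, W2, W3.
VC(#3, invoked at 4): no causal predecessors; +1 on W3 → (0, 0, 0, 1)
VC(#4, invoked at 5): no causal predecessors; +1 on W2 → (0, 0, 1, 0)
VC(#2, invoked at 2): no causal predecessors; +1 on W1 → (0, 1, 0, 0)
invoked at 8, #5 merges VC(#4)=(0, 0, 1, 0) and bumps W2's slot → (0, 0, 2, 0)
invoked at 1, #1 merges VC(#2)=(0, 1, 0, 0) and bumps W0's slot → (1, 1, 0, 0)
target: VC(#1) = (1, 1, 0, 0)

(1, 1, 0, 0)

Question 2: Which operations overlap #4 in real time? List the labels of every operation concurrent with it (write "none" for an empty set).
overlap test against #4 [5,6]: concurrent iff the interval meets 5..6
#1 [1,9]: concurrent
#2 [2,3]: before
#3 [4,7]: concurrent
#5 [8,10]: after

#1, #3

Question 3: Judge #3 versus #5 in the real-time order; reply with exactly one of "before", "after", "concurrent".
#3 spans [4,7], #5 spans [8,10]
resp(#3)=7 < inv(#5)=8

before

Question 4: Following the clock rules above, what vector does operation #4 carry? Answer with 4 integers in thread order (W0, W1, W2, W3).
invoked at 4, #3 has no predecessors; its own W3 bump gives (0, 0, 0, 1)
invoked at 5, #4 has no predecessors; its own W2 bump gives (0, 0, 1, 0)
invoked at 2, #2 has no predecessors; its own W1 bump gives (0, 1, 0, 0)
#5, invoked 8, takes VC(#4)=(0, 0, 1, 0) under max, adds 1 for W2 → (0, 0, 2, 0)
#1, invoked 1, takes VC(#2)=(0, 1, 0, 0) under max, adds 1 for W0 → (1, 1, 0, 0)
target: VC(#4) = (0, 0, 1, 0)

(0, 0, 1, 0)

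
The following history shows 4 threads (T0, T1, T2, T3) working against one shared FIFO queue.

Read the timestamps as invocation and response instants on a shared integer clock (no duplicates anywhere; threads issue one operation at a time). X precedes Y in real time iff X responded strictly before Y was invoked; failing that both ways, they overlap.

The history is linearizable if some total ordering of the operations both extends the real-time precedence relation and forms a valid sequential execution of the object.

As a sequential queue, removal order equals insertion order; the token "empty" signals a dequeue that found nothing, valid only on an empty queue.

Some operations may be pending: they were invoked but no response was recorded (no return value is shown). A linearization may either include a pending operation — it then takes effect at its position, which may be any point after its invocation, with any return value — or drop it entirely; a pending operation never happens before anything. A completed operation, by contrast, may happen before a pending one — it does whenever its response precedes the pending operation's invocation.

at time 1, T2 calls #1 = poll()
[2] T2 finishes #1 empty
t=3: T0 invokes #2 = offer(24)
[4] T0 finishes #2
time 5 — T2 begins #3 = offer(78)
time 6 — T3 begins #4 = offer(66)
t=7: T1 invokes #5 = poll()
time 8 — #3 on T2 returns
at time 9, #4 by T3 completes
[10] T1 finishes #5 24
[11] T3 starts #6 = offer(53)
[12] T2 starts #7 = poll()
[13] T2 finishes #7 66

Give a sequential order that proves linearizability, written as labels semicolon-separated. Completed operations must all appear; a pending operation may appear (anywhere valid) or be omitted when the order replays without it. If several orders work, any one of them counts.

#1; #2; #4; #3; #5; #6; #7

step 1: #1 poll() → empty — queue <>
step 2: #2 offer(24) — queue <24>
step 3: #4 offer(66) — queue <24,66>
step 4: #3 offer(78) — queue <24,66,78>
step 5: #5 poll() → 24 — queue <66,78>
step 6: #6 offer(53) (pending, included) — queue <66,78,53>
step 7: #7 poll() → 66 — queue <78,53>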